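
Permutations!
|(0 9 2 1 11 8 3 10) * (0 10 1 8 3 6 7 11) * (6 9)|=6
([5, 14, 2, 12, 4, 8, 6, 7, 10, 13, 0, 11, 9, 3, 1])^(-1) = [10, 14, 2, 13, 4, 0, 6, 7, 5, 12, 8, 11, 3, 9, 1]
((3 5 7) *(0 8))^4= ((0 8)(3 5 7))^4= (8)(3 5 7)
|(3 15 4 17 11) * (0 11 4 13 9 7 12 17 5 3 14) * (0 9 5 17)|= 12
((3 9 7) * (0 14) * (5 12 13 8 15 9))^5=(0 14)(3 15 12 7 8 5 9 13)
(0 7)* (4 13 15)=(0 7)(4 13 15)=[7, 1, 2, 3, 13, 5, 6, 0, 8, 9, 10, 11, 12, 15, 14, 4]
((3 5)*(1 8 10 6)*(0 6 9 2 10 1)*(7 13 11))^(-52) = ((0 6)(1 8)(2 10 9)(3 5)(7 13 11))^(-52) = (2 9 10)(7 11 13)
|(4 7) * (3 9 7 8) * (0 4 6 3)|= 12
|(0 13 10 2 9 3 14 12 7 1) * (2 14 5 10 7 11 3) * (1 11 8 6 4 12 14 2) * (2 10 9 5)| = 36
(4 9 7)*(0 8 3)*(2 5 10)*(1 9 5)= [8, 9, 1, 0, 5, 10, 6, 4, 3, 7, 2]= (0 8 3)(1 9 7 4 5 10 2)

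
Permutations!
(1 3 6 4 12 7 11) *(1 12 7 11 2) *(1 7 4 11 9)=[0, 3, 7, 6, 4, 5, 11, 2, 8, 1, 10, 12, 9]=(1 3 6 11 12 9)(2 7)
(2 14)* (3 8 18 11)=(2 14)(3 8 18 11)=[0, 1, 14, 8, 4, 5, 6, 7, 18, 9, 10, 3, 12, 13, 2, 15, 16, 17, 11]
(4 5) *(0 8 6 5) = (0 8 6 5 4) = [8, 1, 2, 3, 0, 4, 5, 7, 6]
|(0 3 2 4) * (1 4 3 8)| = 4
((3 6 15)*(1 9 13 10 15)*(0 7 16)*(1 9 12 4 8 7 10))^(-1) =(0 16 7 8 4 12 1 13 9 6 3 15 10)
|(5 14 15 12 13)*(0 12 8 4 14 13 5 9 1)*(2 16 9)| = |(0 12 5 13 2 16 9 1)(4 14 15 8)| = 8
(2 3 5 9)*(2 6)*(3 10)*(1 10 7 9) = [0, 10, 7, 5, 4, 1, 2, 9, 8, 6, 3] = (1 10 3 5)(2 7 9 6)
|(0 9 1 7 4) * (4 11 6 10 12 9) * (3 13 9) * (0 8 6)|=12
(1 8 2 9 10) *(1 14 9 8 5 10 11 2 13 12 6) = (1 5 10 14 9 11 2 8 13 12 6) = [0, 5, 8, 3, 4, 10, 1, 7, 13, 11, 14, 2, 6, 12, 9]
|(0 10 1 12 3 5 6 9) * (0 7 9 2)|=|(0 10 1 12 3 5 6 2)(7 9)|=8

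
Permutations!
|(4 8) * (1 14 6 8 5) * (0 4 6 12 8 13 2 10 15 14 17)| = |(0 4 5 1 17)(2 10 15 14 12 8 6 13)| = 40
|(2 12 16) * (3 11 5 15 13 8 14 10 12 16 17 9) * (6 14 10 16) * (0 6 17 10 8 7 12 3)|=56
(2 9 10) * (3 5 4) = (2 9 10)(3 5 4) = [0, 1, 9, 5, 3, 4, 6, 7, 8, 10, 2]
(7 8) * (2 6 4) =[0, 1, 6, 3, 2, 5, 4, 8, 7] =(2 6 4)(7 8)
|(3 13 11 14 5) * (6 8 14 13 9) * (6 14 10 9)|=14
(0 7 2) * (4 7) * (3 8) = (0 4 7 2)(3 8) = [4, 1, 0, 8, 7, 5, 6, 2, 3]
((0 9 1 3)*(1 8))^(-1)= ((0 9 8 1 3))^(-1)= (0 3 1 8 9)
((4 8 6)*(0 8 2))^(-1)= (0 2 4 6 8)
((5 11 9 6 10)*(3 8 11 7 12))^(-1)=((3 8 11 9 6 10 5 7 12))^(-1)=(3 12 7 5 10 6 9 11 8)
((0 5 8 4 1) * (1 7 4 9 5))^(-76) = ((0 1)(4 7)(5 8 9))^(-76) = (5 9 8)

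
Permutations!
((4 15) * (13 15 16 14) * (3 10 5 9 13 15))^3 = (3 9 10 13 5)(4 15 14 16)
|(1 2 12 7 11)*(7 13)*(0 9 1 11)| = |(0 9 1 2 12 13 7)| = 7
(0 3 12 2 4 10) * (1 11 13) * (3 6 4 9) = (0 6 4 10)(1 11 13)(2 9 3 12) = [6, 11, 9, 12, 10, 5, 4, 7, 8, 3, 0, 13, 2, 1]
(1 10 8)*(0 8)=[8, 10, 2, 3, 4, 5, 6, 7, 1, 9, 0]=(0 8 1 10)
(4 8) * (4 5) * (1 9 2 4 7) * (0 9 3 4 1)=(0 9 2 1 3 4 8 5 7)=[9, 3, 1, 4, 8, 7, 6, 0, 5, 2]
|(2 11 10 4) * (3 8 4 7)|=7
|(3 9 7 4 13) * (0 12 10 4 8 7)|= |(0 12 10 4 13 3 9)(7 8)|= 14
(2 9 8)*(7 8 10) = (2 9 10 7 8) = [0, 1, 9, 3, 4, 5, 6, 8, 2, 10, 7]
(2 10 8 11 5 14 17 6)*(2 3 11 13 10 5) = [0, 1, 5, 11, 4, 14, 3, 7, 13, 9, 8, 2, 12, 10, 17, 15, 16, 6] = (2 5 14 17 6 3 11)(8 13 10)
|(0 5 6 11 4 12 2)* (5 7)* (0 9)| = |(0 7 5 6 11 4 12 2 9)| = 9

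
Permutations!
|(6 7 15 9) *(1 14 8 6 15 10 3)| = 14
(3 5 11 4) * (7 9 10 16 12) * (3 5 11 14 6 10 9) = (3 11 4 5 14 6 10 16 12 7) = [0, 1, 2, 11, 5, 14, 10, 3, 8, 9, 16, 4, 7, 13, 6, 15, 12]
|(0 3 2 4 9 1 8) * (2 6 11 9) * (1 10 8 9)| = 8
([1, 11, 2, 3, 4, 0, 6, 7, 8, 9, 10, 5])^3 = (0 5 11 1)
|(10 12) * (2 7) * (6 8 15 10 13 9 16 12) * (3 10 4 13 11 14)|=12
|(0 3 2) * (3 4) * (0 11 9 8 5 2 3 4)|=|(2 11 9 8 5)|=5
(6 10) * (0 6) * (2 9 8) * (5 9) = [6, 1, 5, 3, 4, 9, 10, 7, 2, 8, 0] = (0 6 10)(2 5 9 8)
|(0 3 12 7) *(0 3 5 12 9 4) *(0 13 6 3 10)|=|(0 5 12 7 10)(3 9 4 13 6)|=5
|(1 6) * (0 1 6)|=|(6)(0 1)|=2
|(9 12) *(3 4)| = 2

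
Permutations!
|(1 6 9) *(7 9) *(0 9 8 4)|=7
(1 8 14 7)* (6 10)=[0, 8, 2, 3, 4, 5, 10, 1, 14, 9, 6, 11, 12, 13, 7]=(1 8 14 7)(6 10)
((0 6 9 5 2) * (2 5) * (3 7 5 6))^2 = ((0 3 7 5 6 9 2))^2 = (0 7 6 2 3 5 9)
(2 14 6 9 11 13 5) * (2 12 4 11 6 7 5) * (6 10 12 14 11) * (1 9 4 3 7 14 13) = [0, 9, 11, 7, 6, 13, 4, 5, 8, 10, 12, 1, 3, 2, 14] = (14)(1 9 10 12 3 7 5 13 2 11)(4 6)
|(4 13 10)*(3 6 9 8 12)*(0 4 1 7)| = 30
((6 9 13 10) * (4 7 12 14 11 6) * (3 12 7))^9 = (14)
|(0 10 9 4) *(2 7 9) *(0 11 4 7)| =6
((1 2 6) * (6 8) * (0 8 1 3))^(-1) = (0 3 6 8)(1 2)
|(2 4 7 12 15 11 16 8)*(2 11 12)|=6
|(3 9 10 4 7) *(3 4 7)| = 5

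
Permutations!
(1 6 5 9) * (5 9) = (1 6 9) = [0, 6, 2, 3, 4, 5, 9, 7, 8, 1]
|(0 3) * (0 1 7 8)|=|(0 3 1 7 8)|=5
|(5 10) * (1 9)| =|(1 9)(5 10)| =2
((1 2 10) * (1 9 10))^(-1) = (1 2)(9 10)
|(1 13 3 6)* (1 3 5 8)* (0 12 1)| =6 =|(0 12 1 13 5 8)(3 6)|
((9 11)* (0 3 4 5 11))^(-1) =(0 9 11 5 4 3)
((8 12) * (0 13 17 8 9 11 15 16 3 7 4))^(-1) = (0 4 7 3 16 15 11 9 12 8 17 13)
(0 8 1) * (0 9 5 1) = (0 8)(1 9 5) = [8, 9, 2, 3, 4, 1, 6, 7, 0, 5]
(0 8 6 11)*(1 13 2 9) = [8, 13, 9, 3, 4, 5, 11, 7, 6, 1, 10, 0, 12, 2] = (0 8 6 11)(1 13 2 9)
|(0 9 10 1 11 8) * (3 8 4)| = |(0 9 10 1 11 4 3 8)| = 8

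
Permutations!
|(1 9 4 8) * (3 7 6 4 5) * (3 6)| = 6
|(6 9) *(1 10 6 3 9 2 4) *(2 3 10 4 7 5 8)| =4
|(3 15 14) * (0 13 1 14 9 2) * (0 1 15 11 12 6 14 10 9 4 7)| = 20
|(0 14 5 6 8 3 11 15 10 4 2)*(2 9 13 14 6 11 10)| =|(0 6 8 3 10 4 9 13 14 5 11 15 2)| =13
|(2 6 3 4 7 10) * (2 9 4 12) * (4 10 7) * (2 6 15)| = 6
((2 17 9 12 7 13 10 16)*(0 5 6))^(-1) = (0 6 5)(2 16 10 13 7 12 9 17)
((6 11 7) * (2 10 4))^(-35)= ((2 10 4)(6 11 7))^(-35)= (2 10 4)(6 11 7)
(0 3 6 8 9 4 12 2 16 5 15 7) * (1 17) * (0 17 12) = (0 3 6 8 9 4)(1 12 2 16 5 15 7 17) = [3, 12, 16, 6, 0, 15, 8, 17, 9, 4, 10, 11, 2, 13, 14, 7, 5, 1]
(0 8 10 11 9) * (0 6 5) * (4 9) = (0 8 10 11 4 9 6 5) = [8, 1, 2, 3, 9, 0, 5, 7, 10, 6, 11, 4]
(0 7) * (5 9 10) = (0 7)(5 9 10) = [7, 1, 2, 3, 4, 9, 6, 0, 8, 10, 5]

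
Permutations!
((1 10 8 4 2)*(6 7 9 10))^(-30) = ((1 6 7 9 10 8 4 2))^(-30) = (1 7 10 4)(2 6 9 8)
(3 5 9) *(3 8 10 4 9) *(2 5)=(2 5 3)(4 9 8 10)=[0, 1, 5, 2, 9, 3, 6, 7, 10, 8, 4]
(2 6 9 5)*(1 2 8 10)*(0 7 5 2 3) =(0 7 5 8 10 1 3)(2 6 9) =[7, 3, 6, 0, 4, 8, 9, 5, 10, 2, 1]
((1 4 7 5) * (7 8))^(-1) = (1 5 7 8 4)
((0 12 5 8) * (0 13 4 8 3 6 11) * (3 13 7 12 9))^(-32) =((0 9 3 6 11)(4 8 7 12 5 13))^(-32) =(0 6 9 11 3)(4 5 7)(8 13 12)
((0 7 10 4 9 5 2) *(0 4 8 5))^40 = ((0 7 10 8 5 2 4 9))^40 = (10)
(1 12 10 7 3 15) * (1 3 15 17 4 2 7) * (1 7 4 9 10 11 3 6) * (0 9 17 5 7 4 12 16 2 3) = [9, 16, 12, 5, 3, 7, 1, 15, 8, 10, 4, 0, 11, 13, 14, 6, 2, 17] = (17)(0 9 10 4 3 5 7 15 6 1 16 2 12 11)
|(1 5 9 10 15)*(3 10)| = |(1 5 9 3 10 15)| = 6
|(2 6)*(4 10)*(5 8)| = 2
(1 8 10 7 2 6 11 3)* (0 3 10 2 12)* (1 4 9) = (0 3 4 9 1 8 2 6 11 10 7 12) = [3, 8, 6, 4, 9, 5, 11, 12, 2, 1, 7, 10, 0]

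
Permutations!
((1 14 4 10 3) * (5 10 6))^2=(1 4 5 3 14 6 10)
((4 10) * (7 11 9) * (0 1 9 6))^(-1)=((0 1 9 7 11 6)(4 10))^(-1)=(0 6 11 7 9 1)(4 10)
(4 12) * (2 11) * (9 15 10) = (2 11)(4 12)(9 15 10) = [0, 1, 11, 3, 12, 5, 6, 7, 8, 15, 9, 2, 4, 13, 14, 10]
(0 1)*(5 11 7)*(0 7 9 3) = (0 1 7 5 11 9 3) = [1, 7, 2, 0, 4, 11, 6, 5, 8, 3, 10, 9]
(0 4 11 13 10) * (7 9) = (0 4 11 13 10)(7 9) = [4, 1, 2, 3, 11, 5, 6, 9, 8, 7, 0, 13, 12, 10]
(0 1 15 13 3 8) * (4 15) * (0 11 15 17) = (0 1 4 17)(3 8 11 15 13) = [1, 4, 2, 8, 17, 5, 6, 7, 11, 9, 10, 15, 12, 3, 14, 13, 16, 0]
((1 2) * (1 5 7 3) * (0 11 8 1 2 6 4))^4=(0 6 8)(1 11 4)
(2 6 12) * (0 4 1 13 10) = (0 4 1 13 10)(2 6 12) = [4, 13, 6, 3, 1, 5, 12, 7, 8, 9, 0, 11, 2, 10]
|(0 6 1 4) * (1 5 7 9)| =|(0 6 5 7 9 1 4)| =7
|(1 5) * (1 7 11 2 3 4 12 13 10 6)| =|(1 5 7 11 2 3 4 12 13 10 6)| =11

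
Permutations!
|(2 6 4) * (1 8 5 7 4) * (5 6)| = 12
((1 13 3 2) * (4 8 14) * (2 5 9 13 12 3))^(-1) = (1 2 13 9 5 3 12)(4 14 8)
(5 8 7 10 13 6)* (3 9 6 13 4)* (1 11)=(13)(1 11)(3 9 6 5 8 7 10 4)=[0, 11, 2, 9, 3, 8, 5, 10, 7, 6, 4, 1, 12, 13]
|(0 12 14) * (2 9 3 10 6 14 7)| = |(0 12 7 2 9 3 10 6 14)| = 9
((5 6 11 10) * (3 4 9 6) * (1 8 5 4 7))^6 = (1 8 5 3 7)(4 9 6 11 10)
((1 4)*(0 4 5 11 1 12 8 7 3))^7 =((0 4 12 8 7 3)(1 5 11))^7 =(0 4 12 8 7 3)(1 5 11)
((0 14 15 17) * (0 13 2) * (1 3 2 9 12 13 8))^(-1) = (0 2 3 1 8 17 15 14)(9 13 12)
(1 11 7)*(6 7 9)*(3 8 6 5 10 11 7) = [0, 7, 2, 8, 4, 10, 3, 1, 6, 5, 11, 9] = (1 7)(3 8 6)(5 10 11 9)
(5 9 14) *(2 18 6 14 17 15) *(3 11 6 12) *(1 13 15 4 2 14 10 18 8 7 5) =(1 13 15 14)(2 8 7 5 9 17 4)(3 11 6 10 18 12) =[0, 13, 8, 11, 2, 9, 10, 5, 7, 17, 18, 6, 3, 15, 1, 14, 16, 4, 12]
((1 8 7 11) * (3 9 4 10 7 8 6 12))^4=((1 6 12 3 9 4 10 7 11))^4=(1 9 11 3 7 12 10 6 4)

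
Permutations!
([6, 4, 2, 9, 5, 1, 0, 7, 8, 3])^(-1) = [6, 5, 2, 9, 1, 4, 0, 7, 8, 3]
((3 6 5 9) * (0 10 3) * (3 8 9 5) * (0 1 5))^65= ((0 10 8 9 1 5)(3 6))^65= (0 5 1 9 8 10)(3 6)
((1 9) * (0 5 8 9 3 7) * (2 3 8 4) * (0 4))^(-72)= (9)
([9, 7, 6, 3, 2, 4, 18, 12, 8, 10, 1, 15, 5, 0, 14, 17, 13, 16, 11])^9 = (0 6 10 11 7 17 5 13 2 9 18 1 15 12 16 4)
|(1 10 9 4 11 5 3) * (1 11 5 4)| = |(1 10 9)(3 11 4 5)| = 12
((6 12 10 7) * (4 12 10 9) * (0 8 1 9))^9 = ((0 8 1 9 4 12)(6 10 7))^9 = (0 9)(1 12)(4 8)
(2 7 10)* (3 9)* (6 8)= (2 7 10)(3 9)(6 8)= [0, 1, 7, 9, 4, 5, 8, 10, 6, 3, 2]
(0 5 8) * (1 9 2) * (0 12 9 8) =(0 5)(1 8 12 9 2) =[5, 8, 1, 3, 4, 0, 6, 7, 12, 2, 10, 11, 9]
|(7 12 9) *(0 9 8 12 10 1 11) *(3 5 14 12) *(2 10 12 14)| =|(14)(0 9 7 12 8 3 5 2 10 1 11)| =11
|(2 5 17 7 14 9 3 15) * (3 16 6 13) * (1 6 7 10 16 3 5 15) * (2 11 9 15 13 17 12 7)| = |(1 6 17 10 16 2 13 5 12 7 14 15 11 9 3)| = 15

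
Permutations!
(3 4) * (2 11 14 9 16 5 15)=(2 11 14 9 16 5 15)(3 4)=[0, 1, 11, 4, 3, 15, 6, 7, 8, 16, 10, 14, 12, 13, 9, 2, 5]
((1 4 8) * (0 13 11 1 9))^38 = (0 1 9 11 8 13 4)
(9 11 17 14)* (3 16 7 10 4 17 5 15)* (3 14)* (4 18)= [0, 1, 2, 16, 17, 15, 6, 10, 8, 11, 18, 5, 12, 13, 9, 14, 7, 3, 4]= (3 16 7 10 18 4 17)(5 15 14 9 11)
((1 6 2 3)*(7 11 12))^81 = (12)(1 6 2 3)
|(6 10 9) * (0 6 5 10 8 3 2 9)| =8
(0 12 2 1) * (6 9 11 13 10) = (0 12 2 1)(6 9 11 13 10) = [12, 0, 1, 3, 4, 5, 9, 7, 8, 11, 6, 13, 2, 10]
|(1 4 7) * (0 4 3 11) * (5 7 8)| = 8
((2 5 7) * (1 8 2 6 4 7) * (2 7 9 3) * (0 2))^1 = (0 2 5 1 8 7 6 4 9 3)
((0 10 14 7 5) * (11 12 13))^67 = ((0 10 14 7 5)(11 12 13))^67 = (0 14 5 10 7)(11 12 13)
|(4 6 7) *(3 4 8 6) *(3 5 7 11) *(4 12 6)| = |(3 12 6 11)(4 5 7 8)| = 4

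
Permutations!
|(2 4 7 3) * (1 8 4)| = 6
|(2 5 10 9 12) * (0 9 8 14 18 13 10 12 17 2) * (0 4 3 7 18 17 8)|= |(0 9 8 14 17 2 5 12 4 3 7 18 13 10)|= 14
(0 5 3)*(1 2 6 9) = (0 5 3)(1 2 6 9) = [5, 2, 6, 0, 4, 3, 9, 7, 8, 1]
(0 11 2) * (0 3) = (0 11 2 3) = [11, 1, 3, 0, 4, 5, 6, 7, 8, 9, 10, 2]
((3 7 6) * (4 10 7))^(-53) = (3 10 6 4 7)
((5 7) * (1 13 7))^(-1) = (1 5 7 13)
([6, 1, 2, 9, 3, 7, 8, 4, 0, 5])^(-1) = [8, 1, 2, 4, 7, 9, 0, 5, 6, 3]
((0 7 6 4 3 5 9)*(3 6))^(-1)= ((0 7 3 5 9)(4 6))^(-1)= (0 9 5 3 7)(4 6)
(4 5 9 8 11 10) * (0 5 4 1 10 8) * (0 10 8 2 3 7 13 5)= (1 8 11 2 3 7 13 5 9 10)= [0, 8, 3, 7, 4, 9, 6, 13, 11, 10, 1, 2, 12, 5]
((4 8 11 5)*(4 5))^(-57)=(11)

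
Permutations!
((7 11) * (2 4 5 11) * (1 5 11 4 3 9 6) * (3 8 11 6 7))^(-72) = ((1 5 4 6)(2 8 11 3 9 7))^(-72) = (11)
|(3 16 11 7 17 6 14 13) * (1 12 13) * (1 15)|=11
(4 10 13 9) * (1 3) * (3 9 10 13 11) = [0, 9, 2, 1, 13, 5, 6, 7, 8, 4, 11, 3, 12, 10] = (1 9 4 13 10 11 3)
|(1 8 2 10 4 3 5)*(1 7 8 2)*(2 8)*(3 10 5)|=6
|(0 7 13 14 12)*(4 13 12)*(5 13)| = |(0 7 12)(4 5 13 14)| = 12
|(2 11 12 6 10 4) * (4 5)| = 7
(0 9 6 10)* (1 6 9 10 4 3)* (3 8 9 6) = (0 10)(1 3)(4 8 9 6) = [10, 3, 2, 1, 8, 5, 4, 7, 9, 6, 0]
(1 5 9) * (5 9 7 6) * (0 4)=(0 4)(1 9)(5 7 6)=[4, 9, 2, 3, 0, 7, 5, 6, 8, 1]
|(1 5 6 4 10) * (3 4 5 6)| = 6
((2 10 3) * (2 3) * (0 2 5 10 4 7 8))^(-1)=((0 2 4 7 8)(5 10))^(-1)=(0 8 7 4 2)(5 10)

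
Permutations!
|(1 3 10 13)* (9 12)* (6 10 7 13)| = 4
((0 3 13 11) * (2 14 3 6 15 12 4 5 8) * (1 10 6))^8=((0 1 10 6 15 12 4 5 8 2 14 3 13 11))^8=(0 8 10 14 15 13 4)(1 2 6 3 12 11 5)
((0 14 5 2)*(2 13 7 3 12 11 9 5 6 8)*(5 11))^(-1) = (0 2 8 6 14)(3 7 13 5 12)(9 11)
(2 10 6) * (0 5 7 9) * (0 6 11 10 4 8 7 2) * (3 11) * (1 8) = (0 5 2 4 1 8 7 9 6)(3 11 10) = [5, 8, 4, 11, 1, 2, 0, 9, 7, 6, 3, 10]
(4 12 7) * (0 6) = [6, 1, 2, 3, 12, 5, 0, 4, 8, 9, 10, 11, 7] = (0 6)(4 12 7)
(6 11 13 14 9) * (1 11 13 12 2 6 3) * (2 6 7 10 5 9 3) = (1 11 12 6 13 14 3)(2 7 10 5 9) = [0, 11, 7, 1, 4, 9, 13, 10, 8, 2, 5, 12, 6, 14, 3]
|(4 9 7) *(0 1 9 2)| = 6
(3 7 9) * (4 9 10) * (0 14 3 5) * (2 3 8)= (0 14 8 2 3 7 10 4 9 5)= [14, 1, 3, 7, 9, 0, 6, 10, 2, 5, 4, 11, 12, 13, 8]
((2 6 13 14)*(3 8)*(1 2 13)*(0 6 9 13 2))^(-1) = ((0 6 1)(2 9 13 14)(3 8))^(-1) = (0 1 6)(2 14 13 9)(3 8)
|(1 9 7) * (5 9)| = 4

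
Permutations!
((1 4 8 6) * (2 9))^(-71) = (1 4 8 6)(2 9)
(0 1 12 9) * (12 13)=[1, 13, 2, 3, 4, 5, 6, 7, 8, 0, 10, 11, 9, 12]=(0 1 13 12 9)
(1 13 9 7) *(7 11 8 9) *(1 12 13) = (7 12 13)(8 9 11) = [0, 1, 2, 3, 4, 5, 6, 12, 9, 11, 10, 8, 13, 7]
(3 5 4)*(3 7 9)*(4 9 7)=[0, 1, 2, 5, 4, 9, 6, 7, 8, 3]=(3 5 9)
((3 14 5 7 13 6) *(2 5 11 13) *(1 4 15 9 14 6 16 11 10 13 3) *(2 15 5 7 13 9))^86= ((1 4 5 13 16 11 3 6)(2 7 15)(9 14 10))^86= (1 3 16 5)(2 15 7)(4 6 11 13)(9 10 14)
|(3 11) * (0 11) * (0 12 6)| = 5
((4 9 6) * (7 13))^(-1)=((4 9 6)(7 13))^(-1)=(4 6 9)(7 13)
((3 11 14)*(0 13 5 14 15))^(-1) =((0 13 5 14 3 11 15))^(-1) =(0 15 11 3 14 5 13)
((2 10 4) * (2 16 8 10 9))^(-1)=(2 9)(4 10 8 16)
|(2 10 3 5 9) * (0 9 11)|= |(0 9 2 10 3 5 11)|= 7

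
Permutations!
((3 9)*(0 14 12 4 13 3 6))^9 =((0 14 12 4 13 3 9 6))^9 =(0 14 12 4 13 3 9 6)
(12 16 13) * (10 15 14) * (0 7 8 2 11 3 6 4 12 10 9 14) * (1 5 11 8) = [7, 5, 8, 6, 12, 11, 4, 1, 2, 14, 15, 3, 16, 10, 9, 0, 13] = (0 7 1 5 11 3 6 4 12 16 13 10 15)(2 8)(9 14)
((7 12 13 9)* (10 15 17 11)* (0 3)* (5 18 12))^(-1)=(0 3)(5 7 9 13 12 18)(10 11 17 15)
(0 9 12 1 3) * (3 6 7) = (0 9 12 1 6 7 3) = [9, 6, 2, 0, 4, 5, 7, 3, 8, 12, 10, 11, 1]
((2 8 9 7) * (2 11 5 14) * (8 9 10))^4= (2 5 7)(9 14 11)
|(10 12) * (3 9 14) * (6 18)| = 6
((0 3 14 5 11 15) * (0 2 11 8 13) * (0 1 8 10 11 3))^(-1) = (1 13 8)(2 15 11 10 5 14 3)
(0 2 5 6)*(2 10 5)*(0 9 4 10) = [0, 1, 2, 3, 10, 6, 9, 7, 8, 4, 5] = (4 10 5 6 9)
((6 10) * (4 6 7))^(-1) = (4 7 10 6)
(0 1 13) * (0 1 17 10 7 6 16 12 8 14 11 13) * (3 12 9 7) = [17, 0, 2, 12, 4, 5, 16, 6, 14, 7, 3, 13, 8, 1, 11, 15, 9, 10] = (0 17 10 3 12 8 14 11 13 1)(6 16 9 7)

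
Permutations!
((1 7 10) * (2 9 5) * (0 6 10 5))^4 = (0 7)(1 9)(2 10)(5 6)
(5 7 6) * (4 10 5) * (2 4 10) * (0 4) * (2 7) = (0 4 7 6 10 5 2) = [4, 1, 0, 3, 7, 2, 10, 6, 8, 9, 5]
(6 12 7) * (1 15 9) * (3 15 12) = [0, 12, 2, 15, 4, 5, 3, 6, 8, 1, 10, 11, 7, 13, 14, 9] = (1 12 7 6 3 15 9)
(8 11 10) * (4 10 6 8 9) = (4 10 9)(6 8 11) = [0, 1, 2, 3, 10, 5, 8, 7, 11, 4, 9, 6]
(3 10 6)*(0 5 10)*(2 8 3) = (0 5 10 6 2 8 3) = [5, 1, 8, 0, 4, 10, 2, 7, 3, 9, 6]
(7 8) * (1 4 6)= (1 4 6)(7 8)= [0, 4, 2, 3, 6, 5, 1, 8, 7]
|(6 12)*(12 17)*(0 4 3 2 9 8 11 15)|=24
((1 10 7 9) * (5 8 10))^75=(1 10)(5 7)(8 9)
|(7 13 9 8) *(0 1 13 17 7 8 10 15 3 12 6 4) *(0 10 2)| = |(0 1 13 9 2)(3 12 6 4 10 15)(7 17)| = 30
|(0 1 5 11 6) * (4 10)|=|(0 1 5 11 6)(4 10)|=10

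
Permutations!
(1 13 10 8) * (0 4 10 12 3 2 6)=(0 4 10 8 1 13 12 3 2 6)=[4, 13, 6, 2, 10, 5, 0, 7, 1, 9, 8, 11, 3, 12]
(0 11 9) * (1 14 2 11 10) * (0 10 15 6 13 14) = (0 15 6 13 14 2 11 9 10 1) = [15, 0, 11, 3, 4, 5, 13, 7, 8, 10, 1, 9, 12, 14, 2, 6]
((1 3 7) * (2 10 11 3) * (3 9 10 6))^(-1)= ((1 2 6 3 7)(9 10 11))^(-1)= (1 7 3 6 2)(9 11 10)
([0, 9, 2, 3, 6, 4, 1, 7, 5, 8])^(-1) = [0, 6, 2, 3, 5, 8, 4, 7, 9, 1]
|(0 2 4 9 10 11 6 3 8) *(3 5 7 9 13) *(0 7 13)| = |(0 2 4)(3 8 7 9 10 11 6 5 13)| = 9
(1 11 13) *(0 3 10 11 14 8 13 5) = (0 3 10 11 5)(1 14 8 13) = [3, 14, 2, 10, 4, 0, 6, 7, 13, 9, 11, 5, 12, 1, 8]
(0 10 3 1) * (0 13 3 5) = (0 10 5)(1 13 3) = [10, 13, 2, 1, 4, 0, 6, 7, 8, 9, 5, 11, 12, 3]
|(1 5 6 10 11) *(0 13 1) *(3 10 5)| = 6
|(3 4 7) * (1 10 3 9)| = 6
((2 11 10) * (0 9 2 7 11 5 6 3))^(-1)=((0 9 2 5 6 3)(7 11 10))^(-1)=(0 3 6 5 2 9)(7 10 11)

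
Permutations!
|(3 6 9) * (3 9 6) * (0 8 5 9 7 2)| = 6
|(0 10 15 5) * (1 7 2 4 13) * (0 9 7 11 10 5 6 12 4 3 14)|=56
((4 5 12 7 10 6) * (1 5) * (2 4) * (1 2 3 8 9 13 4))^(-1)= ((1 5 12 7 10 6 3 8 9 13 4 2))^(-1)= (1 2 4 13 9 8 3 6 10 7 12 5)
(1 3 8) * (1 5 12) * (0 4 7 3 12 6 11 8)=(0 4 7 3)(1 12)(5 6 11 8)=[4, 12, 2, 0, 7, 6, 11, 3, 5, 9, 10, 8, 1]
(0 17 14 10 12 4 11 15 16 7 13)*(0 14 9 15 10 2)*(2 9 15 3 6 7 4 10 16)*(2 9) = (0 17 15 9 3 6 7 13 14 2)(4 11 16)(10 12) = [17, 1, 0, 6, 11, 5, 7, 13, 8, 3, 12, 16, 10, 14, 2, 9, 4, 15]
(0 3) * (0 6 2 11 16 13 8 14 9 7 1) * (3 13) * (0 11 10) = (0 13 8 14 9 7 1 11 16 3 6 2 10) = [13, 11, 10, 6, 4, 5, 2, 1, 14, 7, 0, 16, 12, 8, 9, 15, 3]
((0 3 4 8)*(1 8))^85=((0 3 4 1 8))^85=(8)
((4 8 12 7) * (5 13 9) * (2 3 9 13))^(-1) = (13)(2 5 9 3)(4 7 12 8)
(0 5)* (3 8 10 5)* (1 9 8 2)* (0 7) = [3, 9, 1, 2, 4, 7, 6, 0, 10, 8, 5] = (0 3 2 1 9 8 10 5 7)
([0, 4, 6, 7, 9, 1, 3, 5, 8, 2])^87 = (1 5 7 3 6 2 9 4)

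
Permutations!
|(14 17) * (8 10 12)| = 6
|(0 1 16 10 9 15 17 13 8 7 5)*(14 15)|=12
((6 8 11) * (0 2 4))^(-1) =(0 4 2)(6 11 8)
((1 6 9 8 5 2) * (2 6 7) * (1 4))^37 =((1 7 2 4)(5 6 9 8))^37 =(1 7 2 4)(5 6 9 8)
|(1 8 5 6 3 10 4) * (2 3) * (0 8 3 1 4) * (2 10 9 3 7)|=|(0 8 5 6 10)(1 7 2)(3 9)|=30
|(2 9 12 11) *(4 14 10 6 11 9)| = 6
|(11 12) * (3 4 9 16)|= |(3 4 9 16)(11 12)|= 4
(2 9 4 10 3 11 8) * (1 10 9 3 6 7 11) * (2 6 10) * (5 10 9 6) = [0, 2, 3, 1, 6, 10, 7, 11, 5, 4, 9, 8] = (1 2 3)(4 6 7 11 8 5 10 9)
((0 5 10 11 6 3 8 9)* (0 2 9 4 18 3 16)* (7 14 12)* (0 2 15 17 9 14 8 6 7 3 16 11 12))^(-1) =((0 5 10 12 3 6 11 7 8 4 18 16 2 14)(9 15 17))^(-1) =(0 14 2 16 18 4 8 7 11 6 3 12 10 5)(9 17 15)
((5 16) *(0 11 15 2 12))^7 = ((0 11 15 2 12)(5 16))^7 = (0 15 12 11 2)(5 16)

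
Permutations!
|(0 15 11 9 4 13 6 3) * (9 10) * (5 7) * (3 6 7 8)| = 11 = |(0 15 11 10 9 4 13 7 5 8 3)|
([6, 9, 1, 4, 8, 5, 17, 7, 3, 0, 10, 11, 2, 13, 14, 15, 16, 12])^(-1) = [9, 2, 12, 8, 3, 5, 0, 7, 4, 1, 10, 11, 17, 13, 14, 15, 16, 6]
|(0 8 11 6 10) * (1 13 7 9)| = 20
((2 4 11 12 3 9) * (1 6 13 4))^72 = ((1 6 13 4 11 12 3 9 2))^72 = (13)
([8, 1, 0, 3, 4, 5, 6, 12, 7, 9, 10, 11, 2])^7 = (0 7 2 8 12)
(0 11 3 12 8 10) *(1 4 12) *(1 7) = (0 11 3 7 1 4 12 8 10) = [11, 4, 2, 7, 12, 5, 6, 1, 10, 9, 0, 3, 8]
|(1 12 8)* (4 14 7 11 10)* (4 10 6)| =15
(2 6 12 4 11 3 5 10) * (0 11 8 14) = [11, 1, 6, 5, 8, 10, 12, 7, 14, 9, 2, 3, 4, 13, 0] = (0 11 3 5 10 2 6 12 4 8 14)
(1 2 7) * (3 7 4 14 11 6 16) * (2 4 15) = (1 4 14 11 6 16 3 7)(2 15) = [0, 4, 15, 7, 14, 5, 16, 1, 8, 9, 10, 6, 12, 13, 11, 2, 3]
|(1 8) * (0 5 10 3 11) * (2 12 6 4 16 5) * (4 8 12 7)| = |(0 2 7 4 16 5 10 3 11)(1 12 6 8)| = 36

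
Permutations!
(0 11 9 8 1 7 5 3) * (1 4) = (0 11 9 8 4 1 7 5 3) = [11, 7, 2, 0, 1, 3, 6, 5, 4, 8, 10, 9]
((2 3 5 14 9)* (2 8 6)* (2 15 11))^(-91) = ((2 3 5 14 9 8 6 15 11))^(-91) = (2 11 15 6 8 9 14 5 3)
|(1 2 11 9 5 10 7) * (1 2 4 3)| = |(1 4 3)(2 11 9 5 10 7)| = 6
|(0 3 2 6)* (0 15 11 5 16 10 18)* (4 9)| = 10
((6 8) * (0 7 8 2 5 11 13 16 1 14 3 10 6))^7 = (0 7 8)(1 11 6 14 13 2 3 16 5 10) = ((0 7 8)(1 14 3 10 6 2 5 11 13 16))^7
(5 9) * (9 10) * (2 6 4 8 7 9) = [0, 1, 6, 3, 8, 10, 4, 9, 7, 5, 2] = (2 6 4 8 7 9 5 10)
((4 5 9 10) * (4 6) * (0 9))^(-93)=(0 6)(4 9)(5 10)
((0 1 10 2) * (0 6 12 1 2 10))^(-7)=((0 2 6 12 1))^(-7)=(0 12 2 1 6)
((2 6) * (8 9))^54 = ((2 6)(8 9))^54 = (9)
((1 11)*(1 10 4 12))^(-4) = (1 11 10 4 12)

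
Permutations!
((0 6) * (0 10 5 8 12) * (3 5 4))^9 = (0 6 10 4 3 5 8 12)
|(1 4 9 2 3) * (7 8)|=10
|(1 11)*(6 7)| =|(1 11)(6 7)| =2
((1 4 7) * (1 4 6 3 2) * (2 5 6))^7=((1 2)(3 5 6)(4 7))^7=(1 2)(3 5 6)(4 7)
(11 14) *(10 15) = (10 15)(11 14) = [0, 1, 2, 3, 4, 5, 6, 7, 8, 9, 15, 14, 12, 13, 11, 10]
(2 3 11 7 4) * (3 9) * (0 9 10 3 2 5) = (0 9 2 10 3 11 7 4 5) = [9, 1, 10, 11, 5, 0, 6, 4, 8, 2, 3, 7]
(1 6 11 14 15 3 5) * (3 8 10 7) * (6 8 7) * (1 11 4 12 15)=(1 8 10 6 4 12 15 7 3 5 11 14)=[0, 8, 2, 5, 12, 11, 4, 3, 10, 9, 6, 14, 15, 13, 1, 7]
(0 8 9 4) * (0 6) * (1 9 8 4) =(0 4 6)(1 9) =[4, 9, 2, 3, 6, 5, 0, 7, 8, 1]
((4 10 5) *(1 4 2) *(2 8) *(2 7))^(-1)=(1 2 7 8 5 10 4)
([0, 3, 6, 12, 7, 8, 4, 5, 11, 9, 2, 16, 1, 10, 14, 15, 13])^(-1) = (1 12 3)(2 10 13 16 11 8 5 7 4 6)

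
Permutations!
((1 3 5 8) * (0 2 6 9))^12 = (9)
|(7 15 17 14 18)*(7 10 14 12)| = |(7 15 17 12)(10 14 18)| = 12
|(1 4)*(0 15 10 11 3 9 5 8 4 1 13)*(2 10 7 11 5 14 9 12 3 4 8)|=6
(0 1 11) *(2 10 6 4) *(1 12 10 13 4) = [12, 11, 13, 3, 2, 5, 1, 7, 8, 9, 6, 0, 10, 4] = (0 12 10 6 1 11)(2 13 4)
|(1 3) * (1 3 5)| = 2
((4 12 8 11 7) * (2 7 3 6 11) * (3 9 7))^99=((2 3 6 11 9 7 4 12 8))^99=(12)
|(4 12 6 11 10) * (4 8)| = |(4 12 6 11 10 8)| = 6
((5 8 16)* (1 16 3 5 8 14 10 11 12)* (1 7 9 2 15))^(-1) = (1 15 2 9 7 12 11 10 14 5 3 8 16)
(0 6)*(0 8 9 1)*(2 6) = (0 2 6 8 9 1) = [2, 0, 6, 3, 4, 5, 8, 7, 9, 1]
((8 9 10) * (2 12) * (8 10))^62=((2 12)(8 9))^62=(12)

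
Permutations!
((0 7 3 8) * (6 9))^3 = (0 8 3 7)(6 9)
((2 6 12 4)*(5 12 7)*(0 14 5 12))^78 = (14)(2 12 6 4 7)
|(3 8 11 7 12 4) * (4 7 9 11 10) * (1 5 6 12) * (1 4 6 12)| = 18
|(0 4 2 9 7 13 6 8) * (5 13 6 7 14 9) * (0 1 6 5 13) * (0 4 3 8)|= 10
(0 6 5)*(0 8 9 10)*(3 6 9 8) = (0 9 10)(3 6 5) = [9, 1, 2, 6, 4, 3, 5, 7, 8, 10, 0]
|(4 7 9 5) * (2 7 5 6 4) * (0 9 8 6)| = |(0 9)(2 7 8 6 4 5)| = 6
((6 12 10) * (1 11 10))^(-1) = ((1 11 10 6 12))^(-1) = (1 12 6 10 11)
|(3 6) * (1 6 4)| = |(1 6 3 4)| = 4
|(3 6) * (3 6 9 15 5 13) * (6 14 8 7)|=|(3 9 15 5 13)(6 14 8 7)|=20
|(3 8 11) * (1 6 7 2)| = |(1 6 7 2)(3 8 11)| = 12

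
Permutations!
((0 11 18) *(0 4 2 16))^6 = ((0 11 18 4 2 16))^6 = (18)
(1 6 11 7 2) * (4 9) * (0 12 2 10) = [12, 6, 1, 3, 9, 5, 11, 10, 8, 4, 0, 7, 2] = (0 12 2 1 6 11 7 10)(4 9)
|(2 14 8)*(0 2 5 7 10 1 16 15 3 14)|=18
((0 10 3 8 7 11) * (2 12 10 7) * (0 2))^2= (0 11 12 3)(2 10 8 7)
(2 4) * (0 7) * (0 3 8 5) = (0 7 3 8 5)(2 4) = [7, 1, 4, 8, 2, 0, 6, 3, 5]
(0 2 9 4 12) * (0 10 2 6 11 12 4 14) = (0 6 11 12 10 2 9 14) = [6, 1, 9, 3, 4, 5, 11, 7, 8, 14, 2, 12, 10, 13, 0]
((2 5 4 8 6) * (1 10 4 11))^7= ((1 10 4 8 6 2 5 11))^7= (1 11 5 2 6 8 4 10)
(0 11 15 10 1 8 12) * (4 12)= (0 11 15 10 1 8 4 12)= [11, 8, 2, 3, 12, 5, 6, 7, 4, 9, 1, 15, 0, 13, 14, 10]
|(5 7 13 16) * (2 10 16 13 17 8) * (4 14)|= 14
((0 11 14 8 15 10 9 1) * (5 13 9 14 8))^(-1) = ((0 11 8 15 10 14 5 13 9 1))^(-1) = (0 1 9 13 5 14 10 15 8 11)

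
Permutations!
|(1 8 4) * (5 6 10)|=3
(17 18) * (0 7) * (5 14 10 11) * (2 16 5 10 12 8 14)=[7, 1, 16, 3, 4, 2, 6, 0, 14, 9, 11, 10, 8, 13, 12, 15, 5, 18, 17]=(0 7)(2 16 5)(8 14 12)(10 11)(17 18)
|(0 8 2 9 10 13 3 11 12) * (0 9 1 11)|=10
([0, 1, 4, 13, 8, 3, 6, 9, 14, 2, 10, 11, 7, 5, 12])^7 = (14)(3 13 5)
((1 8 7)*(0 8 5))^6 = (0 8 7 1 5)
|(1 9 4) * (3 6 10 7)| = 12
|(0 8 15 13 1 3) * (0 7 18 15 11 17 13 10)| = |(0 8 11 17 13 1 3 7 18 15 10)| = 11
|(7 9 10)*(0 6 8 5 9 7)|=6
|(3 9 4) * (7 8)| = 6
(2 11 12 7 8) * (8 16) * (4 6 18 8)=(2 11 12 7 16 4 6 18 8)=[0, 1, 11, 3, 6, 5, 18, 16, 2, 9, 10, 12, 7, 13, 14, 15, 4, 17, 8]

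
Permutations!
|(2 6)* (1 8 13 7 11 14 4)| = |(1 8 13 7 11 14 4)(2 6)| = 14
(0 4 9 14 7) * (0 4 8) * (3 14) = (0 8)(3 14 7 4 9) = [8, 1, 2, 14, 9, 5, 6, 4, 0, 3, 10, 11, 12, 13, 7]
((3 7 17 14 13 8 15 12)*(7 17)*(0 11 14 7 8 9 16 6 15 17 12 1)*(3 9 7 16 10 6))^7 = ((0 11 14 13 7 8 17 16 3 12 9 10 6 15 1))^7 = (0 16 1 17 15 8 6 7 10 13 9 14 12 11 3)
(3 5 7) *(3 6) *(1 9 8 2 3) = [0, 9, 3, 5, 4, 7, 1, 6, 2, 8] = (1 9 8 2 3 5 7 6)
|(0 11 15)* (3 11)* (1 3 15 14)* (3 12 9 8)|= 14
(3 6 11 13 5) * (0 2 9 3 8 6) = (0 2 9 3)(5 8 6 11 13) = [2, 1, 9, 0, 4, 8, 11, 7, 6, 3, 10, 13, 12, 5]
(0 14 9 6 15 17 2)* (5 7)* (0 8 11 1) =(0 14 9 6 15 17 2 8 11 1)(5 7) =[14, 0, 8, 3, 4, 7, 15, 5, 11, 6, 10, 1, 12, 13, 9, 17, 16, 2]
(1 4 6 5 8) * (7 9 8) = (1 4 6 5 7 9 8) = [0, 4, 2, 3, 6, 7, 5, 9, 1, 8]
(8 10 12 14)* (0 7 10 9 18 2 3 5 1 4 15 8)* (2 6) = (0 7 10 12 14)(1 4 15 8 9 18 6 2 3 5) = [7, 4, 3, 5, 15, 1, 2, 10, 9, 18, 12, 11, 14, 13, 0, 8, 16, 17, 6]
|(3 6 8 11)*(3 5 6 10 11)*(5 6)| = 5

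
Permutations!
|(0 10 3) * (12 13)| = 6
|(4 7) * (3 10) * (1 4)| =|(1 4 7)(3 10)| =6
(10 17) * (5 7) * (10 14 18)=(5 7)(10 17 14 18)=[0, 1, 2, 3, 4, 7, 6, 5, 8, 9, 17, 11, 12, 13, 18, 15, 16, 14, 10]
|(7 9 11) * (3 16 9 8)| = |(3 16 9 11 7 8)| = 6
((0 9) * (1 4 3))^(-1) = (0 9)(1 3 4)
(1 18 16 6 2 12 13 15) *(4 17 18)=(1 4 17 18 16 6 2 12 13 15)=[0, 4, 12, 3, 17, 5, 2, 7, 8, 9, 10, 11, 13, 15, 14, 1, 6, 18, 16]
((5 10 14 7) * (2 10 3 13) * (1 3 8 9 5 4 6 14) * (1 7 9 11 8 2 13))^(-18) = (2 9 6 7)(4 10 5 14)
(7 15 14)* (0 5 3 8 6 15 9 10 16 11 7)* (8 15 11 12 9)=(0 5 3 15 14)(6 11 7 8)(9 10 16 12)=[5, 1, 2, 15, 4, 3, 11, 8, 6, 10, 16, 7, 9, 13, 0, 14, 12]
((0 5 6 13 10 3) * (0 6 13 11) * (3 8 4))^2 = (0 13 8 3 11 5 10 4 6)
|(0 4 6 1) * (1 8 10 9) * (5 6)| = |(0 4 5 6 8 10 9 1)| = 8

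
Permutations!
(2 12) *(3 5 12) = [0, 1, 3, 5, 4, 12, 6, 7, 8, 9, 10, 11, 2] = (2 3 5 12)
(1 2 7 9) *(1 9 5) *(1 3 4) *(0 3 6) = (9)(0 3 4 1 2 7 5 6) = [3, 2, 7, 4, 1, 6, 0, 5, 8, 9]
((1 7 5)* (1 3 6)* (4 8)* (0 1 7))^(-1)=(0 1)(3 5 7 6)(4 8)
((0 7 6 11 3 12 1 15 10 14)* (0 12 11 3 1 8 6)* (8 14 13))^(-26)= ((0 7)(1 15 10 13 8 6 3 11)(12 14))^(-26)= (1 3 8 10)(6 13 15 11)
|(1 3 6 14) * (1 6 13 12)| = |(1 3 13 12)(6 14)| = 4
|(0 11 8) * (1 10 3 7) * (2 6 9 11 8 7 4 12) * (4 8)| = |(0 4 12 2 6 9 11 7 1 10 3 8)| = 12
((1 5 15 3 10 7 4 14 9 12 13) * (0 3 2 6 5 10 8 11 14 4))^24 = ((0 3 8 11 14 9 12 13 1 10 7)(2 6 5 15))^24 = (15)(0 8 14 12 1 7 3 11 9 13 10)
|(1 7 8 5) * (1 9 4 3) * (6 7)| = 8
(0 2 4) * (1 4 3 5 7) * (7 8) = (0 2 3 5 8 7 1 4) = [2, 4, 3, 5, 0, 8, 6, 1, 7]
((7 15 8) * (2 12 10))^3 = (15)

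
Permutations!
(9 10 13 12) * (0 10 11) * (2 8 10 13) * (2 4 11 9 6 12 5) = (0 13 5 2 8 10 4 11)(6 12) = [13, 1, 8, 3, 11, 2, 12, 7, 10, 9, 4, 0, 6, 5]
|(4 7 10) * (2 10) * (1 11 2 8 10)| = 12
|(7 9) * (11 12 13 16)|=4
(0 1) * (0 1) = [0, 1] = (1)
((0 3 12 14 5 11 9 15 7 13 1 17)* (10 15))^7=(0 10 3 15 12 7 14 13 5 1 11 17 9)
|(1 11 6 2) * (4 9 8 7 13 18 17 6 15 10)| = 13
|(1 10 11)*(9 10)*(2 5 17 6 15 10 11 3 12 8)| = 9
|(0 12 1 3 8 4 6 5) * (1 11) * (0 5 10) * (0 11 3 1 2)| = 9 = |(0 12 3 8 4 6 10 11 2)|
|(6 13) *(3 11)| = 2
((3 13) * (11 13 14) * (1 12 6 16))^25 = ((1 12 6 16)(3 14 11 13))^25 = (1 12 6 16)(3 14 11 13)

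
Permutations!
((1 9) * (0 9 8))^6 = (0 1)(8 9)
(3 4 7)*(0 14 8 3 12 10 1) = [14, 0, 2, 4, 7, 5, 6, 12, 3, 9, 1, 11, 10, 13, 8] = (0 14 8 3 4 7 12 10 1)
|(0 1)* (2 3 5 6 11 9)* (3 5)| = 10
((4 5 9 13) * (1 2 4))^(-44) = (1 9 4)(2 13 5)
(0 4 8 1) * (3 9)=(0 4 8 1)(3 9)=[4, 0, 2, 9, 8, 5, 6, 7, 1, 3]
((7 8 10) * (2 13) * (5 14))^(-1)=(2 13)(5 14)(7 10 8)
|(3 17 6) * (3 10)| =4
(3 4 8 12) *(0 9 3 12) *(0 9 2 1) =(12)(0 2 1)(3 4 8 9) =[2, 0, 1, 4, 8, 5, 6, 7, 9, 3, 10, 11, 12]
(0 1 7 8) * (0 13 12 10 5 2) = (0 1 7 8 13 12 10 5 2) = [1, 7, 0, 3, 4, 2, 6, 8, 13, 9, 5, 11, 10, 12]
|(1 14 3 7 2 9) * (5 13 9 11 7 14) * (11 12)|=4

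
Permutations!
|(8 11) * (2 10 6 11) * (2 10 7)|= |(2 7)(6 11 8 10)|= 4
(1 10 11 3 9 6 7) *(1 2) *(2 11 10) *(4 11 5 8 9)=(1 2)(3 4 11)(5 8 9 6 7)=[0, 2, 1, 4, 11, 8, 7, 5, 9, 6, 10, 3]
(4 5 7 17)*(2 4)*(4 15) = [0, 1, 15, 3, 5, 7, 6, 17, 8, 9, 10, 11, 12, 13, 14, 4, 16, 2] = (2 15 4 5 7 17)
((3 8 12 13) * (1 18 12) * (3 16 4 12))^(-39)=((1 18 3 8)(4 12 13 16))^(-39)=(1 18 3 8)(4 12 13 16)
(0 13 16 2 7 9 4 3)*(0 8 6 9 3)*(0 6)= (0 13 16 2 7 3 8)(4 6 9)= [13, 1, 7, 8, 6, 5, 9, 3, 0, 4, 10, 11, 12, 16, 14, 15, 2]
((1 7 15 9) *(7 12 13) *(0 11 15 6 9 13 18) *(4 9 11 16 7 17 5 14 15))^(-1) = ((0 16 7 6 11 4 9 1 12 18)(5 14 15 13 17))^(-1) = (0 18 12 1 9 4 11 6 7 16)(5 17 13 15 14)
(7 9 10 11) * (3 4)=(3 4)(7 9 10 11)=[0, 1, 2, 4, 3, 5, 6, 9, 8, 10, 11, 7]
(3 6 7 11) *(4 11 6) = (3 4 11)(6 7) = [0, 1, 2, 4, 11, 5, 7, 6, 8, 9, 10, 3]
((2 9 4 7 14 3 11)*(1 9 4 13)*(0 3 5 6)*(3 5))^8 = ((0 5 6)(1 9 13)(2 4 7 14 3 11))^8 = (0 6 5)(1 13 9)(2 7 3)(4 14 11)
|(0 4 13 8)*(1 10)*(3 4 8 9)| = |(0 8)(1 10)(3 4 13 9)| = 4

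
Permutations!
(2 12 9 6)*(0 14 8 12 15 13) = (0 14 8 12 9 6 2 15 13) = [14, 1, 15, 3, 4, 5, 2, 7, 12, 6, 10, 11, 9, 0, 8, 13]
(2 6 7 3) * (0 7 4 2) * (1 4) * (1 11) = (0 7 3)(1 4 2 6 11) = [7, 4, 6, 0, 2, 5, 11, 3, 8, 9, 10, 1]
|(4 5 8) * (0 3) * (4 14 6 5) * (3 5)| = 6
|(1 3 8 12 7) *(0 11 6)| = 15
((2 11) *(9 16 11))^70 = (2 16)(9 11)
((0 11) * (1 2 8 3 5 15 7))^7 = (15)(0 11)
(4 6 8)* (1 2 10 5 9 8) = [0, 2, 10, 3, 6, 9, 1, 7, 4, 8, 5] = (1 2 10 5 9 8 4 6)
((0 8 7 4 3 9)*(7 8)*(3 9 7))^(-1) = (0 9 4 7 3)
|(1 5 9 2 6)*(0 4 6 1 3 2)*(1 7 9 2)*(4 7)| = |(0 7 9)(1 5 2 4 6 3)| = 6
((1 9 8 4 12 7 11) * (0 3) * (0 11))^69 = (0 4 1)(3 12 9)(7 8 11)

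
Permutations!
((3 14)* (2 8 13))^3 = (3 14)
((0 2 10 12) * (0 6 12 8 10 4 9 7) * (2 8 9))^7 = (0 10 7 8 9)(2 4)(6 12)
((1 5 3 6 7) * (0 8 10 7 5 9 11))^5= (0 9 7 8 11 1 10)(3 5 6)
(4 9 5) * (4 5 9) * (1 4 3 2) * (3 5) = (9)(1 4 5 3 2) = [0, 4, 1, 2, 5, 3, 6, 7, 8, 9]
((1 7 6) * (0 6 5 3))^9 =(0 7)(1 3)(5 6)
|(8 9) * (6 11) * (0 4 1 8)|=10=|(0 4 1 8 9)(6 11)|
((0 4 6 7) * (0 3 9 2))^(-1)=(0 2 9 3 7 6 4)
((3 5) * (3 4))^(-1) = ((3 5 4))^(-1) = (3 4 5)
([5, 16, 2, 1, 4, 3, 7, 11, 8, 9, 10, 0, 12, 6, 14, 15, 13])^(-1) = [11, 3, 2, 5, 4, 0, 13, 6, 8, 9, 10, 7, 12, 16, 14, 15, 1]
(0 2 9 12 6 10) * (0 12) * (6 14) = (0 2 9)(6 10 12 14) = [2, 1, 9, 3, 4, 5, 10, 7, 8, 0, 12, 11, 14, 13, 6]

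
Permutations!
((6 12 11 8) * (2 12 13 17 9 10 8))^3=(6 9)(8 17)(10 13)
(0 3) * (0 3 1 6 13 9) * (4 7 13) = (0 1 6 4 7 13 9) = [1, 6, 2, 3, 7, 5, 4, 13, 8, 0, 10, 11, 12, 9]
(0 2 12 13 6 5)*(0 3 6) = [2, 1, 12, 6, 4, 3, 5, 7, 8, 9, 10, 11, 13, 0] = (0 2 12 13)(3 6 5)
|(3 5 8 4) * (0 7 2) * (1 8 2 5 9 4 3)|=|(0 7 5 2)(1 8 3 9 4)|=20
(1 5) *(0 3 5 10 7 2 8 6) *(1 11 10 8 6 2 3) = (0 1 8 2 6)(3 5 11 10 7) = [1, 8, 6, 5, 4, 11, 0, 3, 2, 9, 7, 10]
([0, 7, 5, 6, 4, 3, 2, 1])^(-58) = (7)(2 3)(5 6)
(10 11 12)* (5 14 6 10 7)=(5 14 6 10 11 12 7)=[0, 1, 2, 3, 4, 14, 10, 5, 8, 9, 11, 12, 7, 13, 6]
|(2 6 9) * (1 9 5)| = 5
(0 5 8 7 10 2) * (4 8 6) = (0 5 6 4 8 7 10 2) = [5, 1, 0, 3, 8, 6, 4, 10, 7, 9, 2]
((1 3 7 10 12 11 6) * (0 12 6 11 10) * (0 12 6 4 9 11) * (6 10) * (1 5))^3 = (0 9 10 11 4)(1 12)(3 6)(5 7)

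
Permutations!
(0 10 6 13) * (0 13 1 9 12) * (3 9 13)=[10, 13, 2, 9, 4, 5, 1, 7, 8, 12, 6, 11, 0, 3]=(0 10 6 1 13 3 9 12)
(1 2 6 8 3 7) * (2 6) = (1 6 8 3 7) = [0, 6, 2, 7, 4, 5, 8, 1, 3]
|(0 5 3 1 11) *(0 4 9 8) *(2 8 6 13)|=|(0 5 3 1 11 4 9 6 13 2 8)|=11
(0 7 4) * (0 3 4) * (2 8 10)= (0 7)(2 8 10)(3 4)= [7, 1, 8, 4, 3, 5, 6, 0, 10, 9, 2]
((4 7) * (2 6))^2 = ((2 6)(4 7))^2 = (7)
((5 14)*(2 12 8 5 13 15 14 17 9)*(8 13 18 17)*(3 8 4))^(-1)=(2 9 17 18 14 15 13 12)(3 4 5 8)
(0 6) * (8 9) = [6, 1, 2, 3, 4, 5, 0, 7, 9, 8] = (0 6)(8 9)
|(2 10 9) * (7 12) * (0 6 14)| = |(0 6 14)(2 10 9)(7 12)| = 6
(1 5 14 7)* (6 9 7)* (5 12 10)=[0, 12, 2, 3, 4, 14, 9, 1, 8, 7, 5, 11, 10, 13, 6]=(1 12 10 5 14 6 9 7)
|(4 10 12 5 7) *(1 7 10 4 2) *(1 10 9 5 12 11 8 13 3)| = 8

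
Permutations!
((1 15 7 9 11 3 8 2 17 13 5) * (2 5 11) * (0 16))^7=((0 16)(1 15 7 9 2 17 13 11 3 8 5))^7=(0 16)(1 11 9 5 13 7 8 17 15 3 2)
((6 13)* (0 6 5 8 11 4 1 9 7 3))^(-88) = ((0 6 13 5 8 11 4 1 9 7 3))^(-88) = (13)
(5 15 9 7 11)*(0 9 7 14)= (0 9 14)(5 15 7 11)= [9, 1, 2, 3, 4, 15, 6, 11, 8, 14, 10, 5, 12, 13, 0, 7]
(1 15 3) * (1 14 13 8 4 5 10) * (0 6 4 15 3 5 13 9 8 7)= (0 6 4 13 7)(1 3 14 9 8 15 5 10)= [6, 3, 2, 14, 13, 10, 4, 0, 15, 8, 1, 11, 12, 7, 9, 5]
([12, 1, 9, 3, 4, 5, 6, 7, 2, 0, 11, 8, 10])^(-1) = (0 9 2 8 11 10 12)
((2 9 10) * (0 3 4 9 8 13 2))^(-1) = ((0 3 4 9 10)(2 8 13))^(-1) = (0 10 9 4 3)(2 13 8)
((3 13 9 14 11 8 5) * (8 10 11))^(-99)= ((3 13 9 14 8 5)(10 11))^(-99)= (3 14)(5 9)(8 13)(10 11)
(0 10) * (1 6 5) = (0 10)(1 6 5) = [10, 6, 2, 3, 4, 1, 5, 7, 8, 9, 0]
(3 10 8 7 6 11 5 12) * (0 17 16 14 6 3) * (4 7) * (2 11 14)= [17, 1, 11, 10, 7, 12, 14, 3, 4, 9, 8, 5, 0, 13, 6, 15, 2, 16]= (0 17 16 2 11 5 12)(3 10 8 4 7)(6 14)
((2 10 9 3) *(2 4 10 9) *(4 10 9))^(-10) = (10) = ((2 4 9 3 10))^(-10)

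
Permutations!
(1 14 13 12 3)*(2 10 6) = (1 14 13 12 3)(2 10 6) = [0, 14, 10, 1, 4, 5, 2, 7, 8, 9, 6, 11, 3, 12, 13]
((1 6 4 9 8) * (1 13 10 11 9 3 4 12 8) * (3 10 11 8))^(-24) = (1 8 12 11 4)(3 9 10 6 13)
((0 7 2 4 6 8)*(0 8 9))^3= ((0 7 2 4 6 9))^3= (0 4)(2 9)(6 7)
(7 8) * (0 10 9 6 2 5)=(0 10 9 6 2 5)(7 8)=[10, 1, 5, 3, 4, 0, 2, 8, 7, 6, 9]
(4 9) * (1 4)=[0, 4, 2, 3, 9, 5, 6, 7, 8, 1]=(1 4 9)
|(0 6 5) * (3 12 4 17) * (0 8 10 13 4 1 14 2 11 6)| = 13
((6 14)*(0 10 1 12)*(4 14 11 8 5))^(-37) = (0 12 1 10)(4 5 8 11 6 14)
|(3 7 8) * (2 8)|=4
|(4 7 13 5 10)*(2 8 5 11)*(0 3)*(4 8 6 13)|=12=|(0 3)(2 6 13 11)(4 7)(5 10 8)|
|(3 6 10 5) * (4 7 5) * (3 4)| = 3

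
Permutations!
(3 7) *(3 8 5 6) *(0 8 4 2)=(0 8 5 6 3 7 4 2)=[8, 1, 0, 7, 2, 6, 3, 4, 5]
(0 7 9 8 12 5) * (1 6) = (0 7 9 8 12 5)(1 6) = [7, 6, 2, 3, 4, 0, 1, 9, 12, 8, 10, 11, 5]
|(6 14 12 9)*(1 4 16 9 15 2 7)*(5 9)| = |(1 4 16 5 9 6 14 12 15 2 7)| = 11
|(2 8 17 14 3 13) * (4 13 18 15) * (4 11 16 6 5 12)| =|(2 8 17 14 3 18 15 11 16 6 5 12 4 13)| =14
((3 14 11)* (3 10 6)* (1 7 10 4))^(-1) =((1 7 10 6 3 14 11 4))^(-1) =(1 4 11 14 3 6 10 7)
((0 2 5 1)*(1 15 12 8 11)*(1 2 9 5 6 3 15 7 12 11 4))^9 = ((0 9 5 7 12 8 4 1)(2 6 3 15 11))^9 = (0 9 5 7 12 8 4 1)(2 11 15 3 6)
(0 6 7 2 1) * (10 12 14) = [6, 0, 1, 3, 4, 5, 7, 2, 8, 9, 12, 11, 14, 13, 10] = (0 6 7 2 1)(10 12 14)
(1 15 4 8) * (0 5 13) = (0 5 13)(1 15 4 8) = [5, 15, 2, 3, 8, 13, 6, 7, 1, 9, 10, 11, 12, 0, 14, 4]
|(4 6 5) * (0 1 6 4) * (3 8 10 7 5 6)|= |(0 1 3 8 10 7 5)|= 7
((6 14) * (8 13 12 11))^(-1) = ((6 14)(8 13 12 11))^(-1) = (6 14)(8 11 12 13)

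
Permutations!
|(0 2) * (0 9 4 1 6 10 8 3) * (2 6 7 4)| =30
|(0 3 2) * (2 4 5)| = 5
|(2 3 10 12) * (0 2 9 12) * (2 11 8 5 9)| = |(0 11 8 5 9 12 2 3 10)| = 9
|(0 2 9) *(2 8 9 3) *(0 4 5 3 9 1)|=|(0 8 1)(2 9 4 5 3)|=15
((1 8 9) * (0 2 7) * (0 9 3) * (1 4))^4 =(0 4)(1 2)(3 9)(7 8)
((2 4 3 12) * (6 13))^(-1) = (2 12 3 4)(6 13)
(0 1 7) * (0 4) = (0 1 7 4) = [1, 7, 2, 3, 0, 5, 6, 4]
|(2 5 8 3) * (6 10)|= 4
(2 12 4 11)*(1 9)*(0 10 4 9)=(0 10 4 11 2 12 9 1)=[10, 0, 12, 3, 11, 5, 6, 7, 8, 1, 4, 2, 9]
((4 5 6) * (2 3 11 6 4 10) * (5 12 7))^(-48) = ((2 3 11 6 10)(4 12 7 5))^(-48) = (12)(2 11 10 3 6)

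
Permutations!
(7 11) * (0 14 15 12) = (0 14 15 12)(7 11) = [14, 1, 2, 3, 4, 5, 6, 11, 8, 9, 10, 7, 0, 13, 15, 12]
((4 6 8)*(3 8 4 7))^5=(3 7 8)(4 6)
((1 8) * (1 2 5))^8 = ((1 8 2 5))^8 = (8)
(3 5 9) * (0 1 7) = (0 1 7)(3 5 9) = [1, 7, 2, 5, 4, 9, 6, 0, 8, 3]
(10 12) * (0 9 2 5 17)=(0 9 2 5 17)(10 12)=[9, 1, 5, 3, 4, 17, 6, 7, 8, 2, 12, 11, 10, 13, 14, 15, 16, 0]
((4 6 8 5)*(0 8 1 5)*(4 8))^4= (0 5 6)(1 4 8)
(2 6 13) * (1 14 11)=(1 14 11)(2 6 13)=[0, 14, 6, 3, 4, 5, 13, 7, 8, 9, 10, 1, 12, 2, 11]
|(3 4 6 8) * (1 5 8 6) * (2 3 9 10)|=|(1 5 8 9 10 2 3 4)|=8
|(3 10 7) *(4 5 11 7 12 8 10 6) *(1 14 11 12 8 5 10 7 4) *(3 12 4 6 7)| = |(1 14 11 6)(3 7 12 5 4 10 8)| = 28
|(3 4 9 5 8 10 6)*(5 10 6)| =|(3 4 9 10 5 8 6)| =7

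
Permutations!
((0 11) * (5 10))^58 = (11)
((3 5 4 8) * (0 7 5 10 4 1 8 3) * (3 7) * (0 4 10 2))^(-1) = (10)(0 2 3)(1 5 7 4 8)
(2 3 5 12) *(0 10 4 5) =[10, 1, 3, 0, 5, 12, 6, 7, 8, 9, 4, 11, 2] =(0 10 4 5 12 2 3)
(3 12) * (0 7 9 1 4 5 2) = (0 7 9 1 4 5 2)(3 12) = [7, 4, 0, 12, 5, 2, 6, 9, 8, 1, 10, 11, 3]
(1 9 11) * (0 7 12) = (0 7 12)(1 9 11) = [7, 9, 2, 3, 4, 5, 6, 12, 8, 11, 10, 1, 0]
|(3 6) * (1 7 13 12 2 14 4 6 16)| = 10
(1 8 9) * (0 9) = [9, 8, 2, 3, 4, 5, 6, 7, 0, 1] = (0 9 1 8)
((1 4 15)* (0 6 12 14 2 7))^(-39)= (15)(0 14)(2 6)(7 12)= ((0 6 12 14 2 7)(1 4 15))^(-39)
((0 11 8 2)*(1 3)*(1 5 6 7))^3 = ((0 11 8 2)(1 3 5 6 7))^3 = (0 2 8 11)(1 6 3 7 5)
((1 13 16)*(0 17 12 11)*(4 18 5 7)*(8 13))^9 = (0 17 12 11)(1 8 13 16)(4 18 5 7)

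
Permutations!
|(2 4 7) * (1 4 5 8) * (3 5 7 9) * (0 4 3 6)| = 4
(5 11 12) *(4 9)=(4 9)(5 11 12)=[0, 1, 2, 3, 9, 11, 6, 7, 8, 4, 10, 12, 5]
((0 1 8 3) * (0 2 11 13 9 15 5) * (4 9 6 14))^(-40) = (0 5 15 9 4 14 6 13 11 2 3 8 1)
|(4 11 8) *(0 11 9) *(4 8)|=4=|(0 11 4 9)|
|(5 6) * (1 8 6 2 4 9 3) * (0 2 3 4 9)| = |(0 2 9 4)(1 8 6 5 3)| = 20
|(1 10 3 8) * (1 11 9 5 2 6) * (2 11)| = |(1 10 3 8 2 6)(5 11 9)| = 6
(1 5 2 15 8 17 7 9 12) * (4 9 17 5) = [0, 4, 15, 3, 9, 2, 6, 17, 5, 12, 10, 11, 1, 13, 14, 8, 16, 7] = (1 4 9 12)(2 15 8 5)(7 17)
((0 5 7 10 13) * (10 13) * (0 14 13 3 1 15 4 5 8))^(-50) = (1 7 4)(3 5 15)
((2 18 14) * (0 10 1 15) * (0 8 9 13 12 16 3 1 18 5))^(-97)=((0 10 18 14 2 5)(1 15 8 9 13 12 16 3))^(-97)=(0 5 2 14 18 10)(1 3 16 12 13 9 8 15)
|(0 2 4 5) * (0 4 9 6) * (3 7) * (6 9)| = 6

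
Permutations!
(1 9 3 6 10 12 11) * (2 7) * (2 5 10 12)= [0, 9, 7, 6, 4, 10, 12, 5, 8, 3, 2, 1, 11]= (1 9 3 6 12 11)(2 7 5 10)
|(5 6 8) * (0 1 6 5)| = 4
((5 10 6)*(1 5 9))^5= ((1 5 10 6 9))^5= (10)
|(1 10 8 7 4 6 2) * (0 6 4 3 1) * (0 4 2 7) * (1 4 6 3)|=9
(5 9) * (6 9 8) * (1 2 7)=[0, 2, 7, 3, 4, 8, 9, 1, 6, 5]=(1 2 7)(5 8 6 9)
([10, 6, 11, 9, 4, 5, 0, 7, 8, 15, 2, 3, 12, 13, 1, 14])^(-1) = [6, 14, 10, 11, 4, 5, 1, 7, 8, 3, 0, 2, 12, 13, 15, 9]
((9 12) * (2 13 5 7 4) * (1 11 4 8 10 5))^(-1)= (1 13 2 4 11)(5 10 8 7)(9 12)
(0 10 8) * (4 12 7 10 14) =[14, 1, 2, 3, 12, 5, 6, 10, 0, 9, 8, 11, 7, 13, 4] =(0 14 4 12 7 10 8)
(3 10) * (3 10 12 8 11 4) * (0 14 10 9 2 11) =(0 14 10 9 2 11 4 3 12 8) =[14, 1, 11, 12, 3, 5, 6, 7, 0, 2, 9, 4, 8, 13, 10]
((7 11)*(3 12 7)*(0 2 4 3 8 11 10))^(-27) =(0 2 4 3 12 7 10)(8 11)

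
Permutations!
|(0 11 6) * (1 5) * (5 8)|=3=|(0 11 6)(1 8 5)|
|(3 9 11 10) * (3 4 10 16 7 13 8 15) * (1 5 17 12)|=|(1 5 17 12)(3 9 11 16 7 13 8 15)(4 10)|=8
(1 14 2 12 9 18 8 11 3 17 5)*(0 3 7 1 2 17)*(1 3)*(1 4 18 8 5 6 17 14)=(0 4 18 5 2 12 9 8 11 7 3)(6 17)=[4, 1, 12, 0, 18, 2, 17, 3, 11, 8, 10, 7, 9, 13, 14, 15, 16, 6, 5]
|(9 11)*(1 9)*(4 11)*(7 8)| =|(1 9 4 11)(7 8)| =4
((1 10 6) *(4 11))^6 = (11)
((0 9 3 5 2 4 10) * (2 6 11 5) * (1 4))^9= ((0 9 3 2 1 4 10)(5 6 11))^9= (11)(0 3 1 10 9 2 4)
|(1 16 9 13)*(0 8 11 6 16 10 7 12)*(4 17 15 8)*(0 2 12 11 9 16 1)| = 70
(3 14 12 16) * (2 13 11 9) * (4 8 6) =[0, 1, 13, 14, 8, 5, 4, 7, 6, 2, 10, 9, 16, 11, 12, 15, 3] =(2 13 11 9)(3 14 12 16)(4 8 6)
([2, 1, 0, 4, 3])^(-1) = (0 2)(3 4)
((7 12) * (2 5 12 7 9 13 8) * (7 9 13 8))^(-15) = (2 8 9 7 13 12 5)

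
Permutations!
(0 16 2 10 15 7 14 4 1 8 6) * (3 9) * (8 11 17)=(0 16 2 10 15 7 14 4 1 11 17 8 6)(3 9)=[16, 11, 10, 9, 1, 5, 0, 14, 6, 3, 15, 17, 12, 13, 4, 7, 2, 8]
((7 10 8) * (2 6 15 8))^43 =(2 6 15 8 7 10)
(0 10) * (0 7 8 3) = (0 10 7 8 3) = [10, 1, 2, 0, 4, 5, 6, 8, 3, 9, 7]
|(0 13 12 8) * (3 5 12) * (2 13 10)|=|(0 10 2 13 3 5 12 8)|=8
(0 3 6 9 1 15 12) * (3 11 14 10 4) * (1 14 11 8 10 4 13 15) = (0 8 10 13 15 12)(3 6 9 14 4) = [8, 1, 2, 6, 3, 5, 9, 7, 10, 14, 13, 11, 0, 15, 4, 12]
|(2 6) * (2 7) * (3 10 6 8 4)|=7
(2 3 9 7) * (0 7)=(0 7 2 3 9)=[7, 1, 3, 9, 4, 5, 6, 2, 8, 0]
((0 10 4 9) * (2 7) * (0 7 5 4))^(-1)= ((0 10)(2 5 4 9 7))^(-1)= (0 10)(2 7 9 4 5)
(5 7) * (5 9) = [0, 1, 2, 3, 4, 7, 6, 9, 8, 5] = (5 7 9)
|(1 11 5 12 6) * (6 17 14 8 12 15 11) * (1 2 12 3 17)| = |(1 6 2 12)(3 17 14 8)(5 15 11)| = 12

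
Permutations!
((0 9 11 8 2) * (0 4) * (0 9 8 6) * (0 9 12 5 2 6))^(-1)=((0 8 6 9 11)(2 4 12 5))^(-1)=(0 11 9 6 8)(2 5 12 4)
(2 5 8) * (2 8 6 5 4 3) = [0, 1, 4, 2, 3, 6, 5, 7, 8] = (8)(2 4 3)(5 6)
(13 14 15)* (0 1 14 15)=(0 1 14)(13 15)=[1, 14, 2, 3, 4, 5, 6, 7, 8, 9, 10, 11, 12, 15, 0, 13]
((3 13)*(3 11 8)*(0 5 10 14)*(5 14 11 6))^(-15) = (0 14)(3 8 11 10 5 6 13)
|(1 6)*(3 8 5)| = 6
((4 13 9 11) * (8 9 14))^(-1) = (4 11 9 8 14 13)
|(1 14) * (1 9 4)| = 4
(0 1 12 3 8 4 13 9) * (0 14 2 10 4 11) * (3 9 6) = [1, 12, 10, 8, 13, 5, 3, 7, 11, 14, 4, 0, 9, 6, 2] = (0 1 12 9 14 2 10 4 13 6 3 8 11)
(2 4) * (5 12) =(2 4)(5 12) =[0, 1, 4, 3, 2, 12, 6, 7, 8, 9, 10, 11, 5]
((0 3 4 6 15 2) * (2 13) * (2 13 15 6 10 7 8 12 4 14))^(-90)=(15)(0 14)(2 3)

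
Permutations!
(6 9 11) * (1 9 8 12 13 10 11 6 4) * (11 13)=(1 9 6 8 12 11 4)(10 13)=[0, 9, 2, 3, 1, 5, 8, 7, 12, 6, 13, 4, 11, 10]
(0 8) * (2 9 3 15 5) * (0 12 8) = (2 9 3 15 5)(8 12) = [0, 1, 9, 15, 4, 2, 6, 7, 12, 3, 10, 11, 8, 13, 14, 5]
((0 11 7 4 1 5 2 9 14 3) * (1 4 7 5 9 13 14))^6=(0 3 14 13 2 5 11)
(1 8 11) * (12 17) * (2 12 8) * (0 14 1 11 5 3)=[14, 2, 12, 0, 4, 3, 6, 7, 5, 9, 10, 11, 17, 13, 1, 15, 16, 8]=(0 14 1 2 12 17 8 5 3)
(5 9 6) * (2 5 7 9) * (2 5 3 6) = (2 3 6 7 9) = [0, 1, 3, 6, 4, 5, 7, 9, 8, 2]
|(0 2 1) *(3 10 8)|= 3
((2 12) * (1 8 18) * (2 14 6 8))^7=(18)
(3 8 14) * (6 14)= (3 8 6 14)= [0, 1, 2, 8, 4, 5, 14, 7, 6, 9, 10, 11, 12, 13, 3]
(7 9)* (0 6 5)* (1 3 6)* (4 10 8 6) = [1, 3, 2, 4, 10, 0, 5, 9, 6, 7, 8] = (0 1 3 4 10 8 6 5)(7 9)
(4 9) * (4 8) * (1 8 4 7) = (1 8 7)(4 9) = [0, 8, 2, 3, 9, 5, 6, 1, 7, 4]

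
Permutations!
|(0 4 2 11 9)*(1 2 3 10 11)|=|(0 4 3 10 11 9)(1 2)|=6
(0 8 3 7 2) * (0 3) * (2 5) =(0 8)(2 3 7 5) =[8, 1, 3, 7, 4, 2, 6, 5, 0]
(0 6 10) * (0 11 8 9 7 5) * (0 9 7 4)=(0 6 10 11 8 7 5 9 4)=[6, 1, 2, 3, 0, 9, 10, 5, 7, 4, 11, 8]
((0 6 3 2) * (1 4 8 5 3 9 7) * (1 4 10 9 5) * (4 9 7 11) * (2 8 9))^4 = ((0 6 5 3 8 1 10 7 2)(4 9 11))^4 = (0 8 2 3 7 5 10 6 1)(4 9 11)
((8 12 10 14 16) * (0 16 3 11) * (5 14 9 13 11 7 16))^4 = (0 7 10)(3 12 11)(5 16 9)(8 13 14)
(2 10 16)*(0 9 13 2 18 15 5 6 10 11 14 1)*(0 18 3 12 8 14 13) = (0 9)(1 18 15 5 6 10 16 3 12 8 14)(2 11 13) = [9, 18, 11, 12, 4, 6, 10, 7, 14, 0, 16, 13, 8, 2, 1, 5, 3, 17, 15]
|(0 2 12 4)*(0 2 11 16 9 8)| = 15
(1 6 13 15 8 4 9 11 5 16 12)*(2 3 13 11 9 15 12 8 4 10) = [0, 6, 3, 13, 15, 16, 11, 7, 10, 9, 2, 5, 1, 12, 14, 4, 8] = (1 6 11 5 16 8 10 2 3 13 12)(4 15)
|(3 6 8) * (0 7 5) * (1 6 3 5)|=6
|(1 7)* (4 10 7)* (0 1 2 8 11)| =|(0 1 4 10 7 2 8 11)| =8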